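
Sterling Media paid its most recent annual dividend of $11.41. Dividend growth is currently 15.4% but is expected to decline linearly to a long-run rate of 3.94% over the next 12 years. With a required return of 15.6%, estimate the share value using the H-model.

H-model: P₀ = D₀[(1+g_L) + H(g_S−g_L)]/(r−g_L), with H = 12/2 = 6.
P₀ = 11.41 × [(1+0.0394) + 6×(0.154−0.0394)] / (0.156−0.0394)
   = 11.41 × 1.7270 / 0.1166 = 168.9972

$169.00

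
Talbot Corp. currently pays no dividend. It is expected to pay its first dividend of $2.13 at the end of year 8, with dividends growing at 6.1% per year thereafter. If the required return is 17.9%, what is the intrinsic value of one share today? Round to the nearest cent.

Deferred-dividend DDM. At t=7 the remaining stream is a growing perpetuity with first payment D_8 = 2.13.
V_7 = D_8/(r−g) = 2.13/(0.179−0.061) = 18.0508
P₀ = V_7/(1+r)^7 = 18.0508/(1+0.179)^7 = 5.7003

$5.70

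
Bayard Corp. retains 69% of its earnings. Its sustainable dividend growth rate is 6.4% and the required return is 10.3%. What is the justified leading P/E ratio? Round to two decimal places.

Payout ratio b = 1 − 0.69 = 0.31.
Justified leading P/E = b/(r−g) = 0.31/(0.103−0.064) = 7.9487

7.95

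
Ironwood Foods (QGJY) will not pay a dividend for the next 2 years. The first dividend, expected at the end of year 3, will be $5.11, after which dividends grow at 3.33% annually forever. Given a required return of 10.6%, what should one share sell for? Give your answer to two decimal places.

$57.46

Deferred-dividend DDM. At t=2 the remaining stream is a growing perpetuity with first payment D_3 = 5.11.
V_2 = D_3/(r−g) = 5.11/(0.106−0.0333) = 70.2889
P₀ = V_2/(1+r)^2 = 70.2889/(1+0.106)^2 = 57.4614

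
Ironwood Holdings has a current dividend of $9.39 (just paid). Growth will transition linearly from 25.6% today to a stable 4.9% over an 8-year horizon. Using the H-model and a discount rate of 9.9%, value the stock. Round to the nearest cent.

H-model: P₀ = D₀[(1+g_L) + H(g_S−g_L)]/(r−g_L), with H = 8/2 = 4.
P₀ = 9.39 × [(1+0.049) + 4×(0.256−0.049)] / (0.099−0.049)
   = 9.39 × 1.8770 / 0.05 = 352.5006

$352.50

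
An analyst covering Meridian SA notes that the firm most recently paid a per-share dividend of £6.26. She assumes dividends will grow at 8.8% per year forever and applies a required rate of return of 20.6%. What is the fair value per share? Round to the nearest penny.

Gordon growth model: P₀ = D₁/(r − g). D₁ = 6.26 × (1 + 0.088) = 6.8109.
P₀ = 6.8109 / (0.206 − 0.088) = 6.8109 / 0.118 = 57.7193

£57.72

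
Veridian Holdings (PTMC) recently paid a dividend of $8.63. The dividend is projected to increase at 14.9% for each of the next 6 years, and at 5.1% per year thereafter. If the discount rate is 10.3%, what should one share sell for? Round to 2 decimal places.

Two-stage DDM. Project D₁…D_6 at 0.149, terminal growth 0.051, discount at r = 0.103.
D_1 = 9.9159
D_2 = 11.3933
D_3 = 13.0909
D_4 = 15.0415
D_5 = 17.2827
D_6 = 19.8578
Terminal value at t=6: TV = D_7/(r−g) = 20.8705/(0.103−0.051) = 401.3565
P₀ = 9.9159/(1+0.103)^1 + 11.3933/(1+0.103)^2 + 13.0909/(1+0.103)^3 + 15.0415/(1+0.103)^4 + 17.2827/(1+0.103)^5 + 19.8578/(1+0.103)^6 + 401.3565/(1+0.103)^6 = 282.7691

$282.77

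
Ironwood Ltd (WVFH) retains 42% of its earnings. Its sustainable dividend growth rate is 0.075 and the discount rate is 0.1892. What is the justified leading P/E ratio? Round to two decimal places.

5.08

Payout ratio b = 1 − 0.42 = 0.58.
Justified leading P/E = b/(r−g) = 0.58/(0.1892−0.075) = 5.0788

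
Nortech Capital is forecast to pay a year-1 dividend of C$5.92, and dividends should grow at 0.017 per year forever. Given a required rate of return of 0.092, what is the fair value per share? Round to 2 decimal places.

Gordon growth model: P₀ = D₁/(r − g), with D₁ = 5.92 given directly.
P₀ = 5.9200 / (0.092 − 0.017) = 5.9200 / 0.075 = 78.9333

C$78.93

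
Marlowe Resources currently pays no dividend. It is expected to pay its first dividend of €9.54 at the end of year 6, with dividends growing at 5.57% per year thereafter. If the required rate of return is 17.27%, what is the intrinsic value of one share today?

Deferred-dividend DDM. At t=5 the remaining stream is a growing perpetuity with first payment D_6 = 9.54.
V_5 = D_6/(r−g) = 9.54/(0.1727−0.0557) = 81.5385
P₀ = V_5/(1+r)^5 = 81.5385/(1+0.1727)^5 = 36.7644

€36.76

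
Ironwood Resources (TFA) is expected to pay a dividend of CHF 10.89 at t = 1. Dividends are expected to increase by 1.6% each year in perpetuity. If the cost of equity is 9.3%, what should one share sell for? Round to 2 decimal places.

Gordon growth model: P₀ = D₁/(r − g), with D₁ = 10.89 given directly.
P₀ = 10.8900 / (0.093 − 0.016) = 10.8900 / 0.077 = 141.4286

CHF 141.43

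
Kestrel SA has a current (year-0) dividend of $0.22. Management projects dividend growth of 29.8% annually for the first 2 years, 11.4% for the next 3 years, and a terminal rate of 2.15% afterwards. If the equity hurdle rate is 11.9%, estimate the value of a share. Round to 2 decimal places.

$4.49

Three-stage DDM. Project D₁…D_5; terminal Gordon value at t=5 with g = 0.0215; discount at r = 0.119.
D_1 = 0.2856
D_2 = 0.3707
D_3 = 0.4129
D_4 = 0.4600
D_5 = 0.5124
TV_5 = 0.5234/(0.119−0.0215) = 5.3686
P₀ = Σ Dₜ/(1+r)ᵗ + TV_5/(1+r)^5 = 4.4913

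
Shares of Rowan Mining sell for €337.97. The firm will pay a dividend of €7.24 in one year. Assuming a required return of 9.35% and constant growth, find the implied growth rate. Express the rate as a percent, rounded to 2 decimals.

7.21%

From P₀ = D₁/(r − g), the implied growth is g = r − D₁/P₀.
g = 0.0935 − 7.24/337.97 = 0.0935 − 0.02142 = 0.07208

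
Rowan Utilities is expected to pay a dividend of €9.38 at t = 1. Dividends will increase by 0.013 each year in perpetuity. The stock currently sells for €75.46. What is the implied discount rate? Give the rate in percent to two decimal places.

13.73%

Rearranging the constant-growth DDM: r = D₁/P₀ + g.
r = 9.3800 / 75.46 + 0.013 = 0.12430 + 0.013 = 0.13730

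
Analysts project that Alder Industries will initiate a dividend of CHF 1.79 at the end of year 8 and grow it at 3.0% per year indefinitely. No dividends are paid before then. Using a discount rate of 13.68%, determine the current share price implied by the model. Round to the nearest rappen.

Deferred-dividend DDM. At t=7 the remaining stream is a growing perpetuity with first payment D_8 = 1.79.
V_7 = D_8/(r−g) = 1.79/(0.1368−0.03) = 16.7603
P₀ = V_7/(1+r)^7 = 16.7603/(1+0.1368)^7 = 6.8311

CHF 6.83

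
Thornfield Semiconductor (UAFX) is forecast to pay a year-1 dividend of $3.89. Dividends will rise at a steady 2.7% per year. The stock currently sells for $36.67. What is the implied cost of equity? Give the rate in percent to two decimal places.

13.31%

Rearranging the constant-growth DDM: r = D₁/P₀ + g.
r = 3.8900 / 36.67 + 0.027 = 0.10608 + 0.027 = 0.13308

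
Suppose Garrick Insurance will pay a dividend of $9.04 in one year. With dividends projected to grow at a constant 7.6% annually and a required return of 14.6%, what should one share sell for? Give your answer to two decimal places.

Gordon growth model: P₀ = D₁/(r − g), with D₁ = 9.04 given directly.
P₀ = 9.0400 / (0.146 − 0.076) = 9.0400 / 0.07 = 129.1429

$129.14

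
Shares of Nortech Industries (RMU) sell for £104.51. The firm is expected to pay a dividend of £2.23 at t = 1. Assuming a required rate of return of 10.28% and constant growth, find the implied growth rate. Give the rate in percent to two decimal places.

8.15%

From P₀ = D₁/(r − g), the implied growth is g = r − D₁/P₀.
g = 0.1028 − 2.23/104.51 = 0.1028 − 0.02134 = 0.08146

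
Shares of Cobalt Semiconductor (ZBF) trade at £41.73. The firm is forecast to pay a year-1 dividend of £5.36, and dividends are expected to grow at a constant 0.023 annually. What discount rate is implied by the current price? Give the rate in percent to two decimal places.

15.14%

Rearranging the constant-growth DDM: r = D₁/P₀ + g.
r = 5.3600 / 41.73 + 0.023 = 0.12844 + 0.023 = 0.15144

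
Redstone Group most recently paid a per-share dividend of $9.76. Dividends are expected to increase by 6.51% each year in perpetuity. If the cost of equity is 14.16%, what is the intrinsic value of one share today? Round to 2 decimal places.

$135.89

Gordon growth model: P₀ = D₁/(r − g). D₁ = 9.76 × (1 + 0.0651) = 10.3954.
P₀ = 10.3954 / (0.1416 − 0.0651) = 10.3954 / 0.0765 = 135.8873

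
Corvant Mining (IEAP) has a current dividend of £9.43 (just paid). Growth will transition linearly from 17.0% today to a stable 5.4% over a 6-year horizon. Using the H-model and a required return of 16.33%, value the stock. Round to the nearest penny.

H-model: P₀ = D₀[(1+g_L) + H(g_S−g_L)]/(r−g_L), with H = 6/2 = 3.
P₀ = 9.43 × [(1+0.054) + 3×(0.17−0.054)] / (0.1633−0.054)
   = 9.43 × 1.4020 / 0.1093 = 120.9594

£120.96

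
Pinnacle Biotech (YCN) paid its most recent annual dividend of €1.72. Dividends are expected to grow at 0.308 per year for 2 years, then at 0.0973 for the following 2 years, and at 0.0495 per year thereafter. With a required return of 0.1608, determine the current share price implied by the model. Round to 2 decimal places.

€26.54

Three-stage DDM. Project D₁…D_4; terminal Gordon value at t=4 with g = 0.0495; discount at r = 0.1608.
D_1 = 2.2498
D_2 = 2.9427
D_3 = 3.2290
D_4 = 3.5432
TV_4 = 3.7186/(0.1608−0.0495) = 33.4104
P₀ = Σ Dₜ/(1+r)ᵗ + TV_4/(1+r)^4 = 26.5394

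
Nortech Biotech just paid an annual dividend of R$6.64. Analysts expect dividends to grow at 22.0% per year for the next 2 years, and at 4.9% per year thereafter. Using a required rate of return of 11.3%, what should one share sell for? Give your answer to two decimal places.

R$146.02

Two-stage DDM. Project D₁…D_2 at 0.22, terminal growth 0.049, discount at r = 0.113.
D_1 = 8.1008
D_2 = 9.8830
Terminal value at t=2: TV = D_3/(r−g) = 10.3672/(0.113−0.049) = 161.9882
P₀ = 8.1008/(1+0.113)^1 + 9.8830/(1+0.113)^2 + 161.9882/(1+0.113)^2 = 146.0218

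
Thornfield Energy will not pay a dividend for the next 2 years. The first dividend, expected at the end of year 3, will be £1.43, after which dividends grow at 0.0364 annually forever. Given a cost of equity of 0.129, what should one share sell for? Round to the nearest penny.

Deferred-dividend DDM. At t=2 the remaining stream is a growing perpetuity with first payment D_3 = 1.43.
V_2 = D_3/(r−g) = 1.43/(0.129−0.0364) = 15.4428
P₀ = V_2/(1+r)^2 = 15.4428/(1+0.129)^2 = 12.1154

£12.12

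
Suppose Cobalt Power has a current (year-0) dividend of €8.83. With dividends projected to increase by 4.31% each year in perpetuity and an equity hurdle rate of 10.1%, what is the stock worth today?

€159.08

Gordon growth model: P₀ = D₁/(r − g). D₁ = 8.83 × (1 + 0.0431) = 9.2106.
P₀ = 9.2106 / (0.101 − 0.0431) = 9.2106 / 0.0579 = 159.0773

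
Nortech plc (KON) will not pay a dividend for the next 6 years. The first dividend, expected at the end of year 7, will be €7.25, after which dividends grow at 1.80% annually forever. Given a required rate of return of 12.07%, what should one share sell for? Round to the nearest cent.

€35.63

Deferred-dividend DDM. At t=6 the remaining stream is a growing perpetuity with first payment D_7 = 7.25.
V_6 = D_7/(r−g) = 7.25/(0.1207−0.018) = 70.5940
P₀ = V_6/(1+r)^6 = 70.5940/(1+0.1207)^6 = 35.6313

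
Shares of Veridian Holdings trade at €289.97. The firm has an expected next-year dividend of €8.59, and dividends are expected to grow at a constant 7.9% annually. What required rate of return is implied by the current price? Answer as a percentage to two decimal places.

10.86%

Rearranging the constant-growth DDM: r = D₁/P₀ + g.
r = 8.5900 / 289.97 + 0.079 = 0.02962 + 0.079 = 0.10862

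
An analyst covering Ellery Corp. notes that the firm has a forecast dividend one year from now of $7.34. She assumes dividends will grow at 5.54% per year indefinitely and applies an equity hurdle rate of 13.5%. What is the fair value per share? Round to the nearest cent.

$92.21

Gordon growth model: P₀ = D₁/(r − g), with D₁ = 7.34 given directly.
P₀ = 7.3400 / (0.135 − 0.0554) = 7.3400 / 0.0796 = 92.2111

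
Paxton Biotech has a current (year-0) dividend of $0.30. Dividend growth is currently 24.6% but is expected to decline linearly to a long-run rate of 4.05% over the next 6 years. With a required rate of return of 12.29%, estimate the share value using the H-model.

H-model: P₀ = D₀[(1+g_L) + H(g_S−g_L)]/(r−g_L), with H = 6/2 = 3.
P₀ = 0.30 × [(1+0.0405) + 3×(0.246−0.0405)] / (0.1229−0.0405)
   = 0.30 × 1.6570 / 0.0824 = 6.0328

$6.03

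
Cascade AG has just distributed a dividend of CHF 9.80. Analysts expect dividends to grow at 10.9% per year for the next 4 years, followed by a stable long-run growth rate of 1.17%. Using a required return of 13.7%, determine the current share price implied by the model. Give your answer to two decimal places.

Two-stage DDM. Project D₁…D_4 at 0.109, terminal growth 0.0117, discount at r = 0.137.
D_1 = 10.8682
D_2 = 12.0528
D_3 = 13.3666
D_4 = 14.8236
Terminal value at t=4: TV = D_5/(r−g) = 14.9970/(0.137−0.0117) = 119.6886
P₀ = 10.8682/(1+0.137)^1 + 12.0528/(1+0.137)^2 + 13.3666/(1+0.137)^3 + 14.8236/(1+0.137)^4 + 119.6886/(1+0.137)^4 = 108.4615

CHF 108.46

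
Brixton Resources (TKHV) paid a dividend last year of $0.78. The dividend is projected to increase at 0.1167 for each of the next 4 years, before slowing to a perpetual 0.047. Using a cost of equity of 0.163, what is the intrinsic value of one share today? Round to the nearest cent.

Two-stage DDM. Project D₁…D_4 at 0.1167, terminal growth 0.047, discount at r = 0.163.
D_1 = 0.8710
D_2 = 0.9727
D_3 = 1.0862
D_4 = 1.2129
Terminal value at t=4: TV = D_5/(r−g) = 1.2700/(0.163−0.047) = 10.9479
P₀ = 0.8710/(1+0.163)^1 + 0.9727/(1+0.163)^2 + 1.0862/(1+0.163)^3 + 1.2129/(1+0.163)^4 + 10.9479/(1+0.163)^4 = 8.8059

$8.81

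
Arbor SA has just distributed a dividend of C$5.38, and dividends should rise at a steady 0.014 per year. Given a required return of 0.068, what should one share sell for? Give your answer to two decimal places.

C$101.02

Gordon growth model: P₀ = D₁/(r − g). D₁ = 5.38 × (1 + 0.014) = 5.4553.
P₀ = 5.4553 / (0.068 − 0.014) = 5.4553 / 0.054 = 101.0244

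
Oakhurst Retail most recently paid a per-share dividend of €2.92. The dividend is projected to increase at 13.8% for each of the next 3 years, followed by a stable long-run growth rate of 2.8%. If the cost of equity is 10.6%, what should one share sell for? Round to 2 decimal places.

€51.20

Two-stage DDM. Project D₁…D_3 at 0.138, terminal growth 0.028, discount at r = 0.106.
D_1 = 3.3230
D_2 = 3.7815
D_3 = 4.3034
Terminal value at t=3: TV = D_4/(r−g) = 4.4239/(0.106−0.028) = 56.7163
P₀ = 3.3230/(1+0.106)^1 + 3.7815/(1+0.106)^2 + 4.3034/(1+0.106)^3 + 56.7163/(1+0.106)^3 = 51.1988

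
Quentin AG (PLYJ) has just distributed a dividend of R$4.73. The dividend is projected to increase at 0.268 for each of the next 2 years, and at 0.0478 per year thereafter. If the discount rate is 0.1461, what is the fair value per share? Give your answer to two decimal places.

Two-stage DDM. Project D₁…D_2 at 0.268, terminal growth 0.0478, discount at r = 0.1461.
D_1 = 5.9976
D_2 = 7.6050
Terminal value at t=2: TV = D_3/(r−g) = 7.9685/(0.1461−0.0478) = 81.0633
P₀ = 5.9976/(1+0.1461)^1 + 7.6050/(1+0.1461)^2 + 81.0633/(1+0.1461)^2 = 72.7362

R$72.74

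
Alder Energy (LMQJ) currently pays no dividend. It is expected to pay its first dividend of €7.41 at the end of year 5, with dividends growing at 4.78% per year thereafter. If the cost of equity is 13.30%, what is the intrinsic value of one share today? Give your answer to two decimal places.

€52.78

Deferred-dividend DDM. At t=4 the remaining stream is a growing perpetuity with first payment D_5 = 7.41.
V_4 = D_5/(r−g) = 7.41/(0.133−0.0478) = 86.9718
P₀ = V_4/(1+r)^4 = 86.9718/(1+0.133)^4 = 52.7787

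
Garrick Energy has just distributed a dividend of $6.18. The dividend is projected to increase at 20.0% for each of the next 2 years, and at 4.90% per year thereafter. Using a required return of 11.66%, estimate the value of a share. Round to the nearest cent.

$124.54

Two-stage DDM. Project D₁…D_2 at 0.2, terminal growth 0.049, discount at r = 0.1166.
D_1 = 7.4160
D_2 = 8.8992
Terminal value at t=2: TV = D_3/(r−g) = 9.3353/(0.1166−0.049) = 138.0956
P₀ = 7.4160/(1+0.1166)^1 + 8.8992/(1+0.1166)^2 + 138.0956/(1+0.1166)^2 = 124.5396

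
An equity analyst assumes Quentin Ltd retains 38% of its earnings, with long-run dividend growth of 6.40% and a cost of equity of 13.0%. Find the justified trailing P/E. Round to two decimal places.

10.00

Payout ratio b = 1 − 0.38 = 0.62.
Justified trailing P/E = b(1+g)/(r−g) = 0.62×(1+0.064)/(0.13−0.064) = 9.9952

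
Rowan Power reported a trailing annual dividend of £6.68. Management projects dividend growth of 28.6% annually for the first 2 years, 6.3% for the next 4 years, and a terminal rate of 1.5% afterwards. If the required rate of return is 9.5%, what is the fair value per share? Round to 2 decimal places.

Three-stage DDM. Project D₁…D_6; terminal Gordon value at t=6 with g = 0.015; discount at r = 0.095.
D_1 = 8.5905
D_2 = 11.0474
D_3 = 11.7433
D_4 = 12.4832
D_5 = 13.2696
D_6 = 14.1056
TV_6 = 14.3172/(0.095−0.015) = 178.9648
P₀ = Σ Dₜ/(1+r)ᵗ + TV_6/(1+r)^6 = 155.1187

£155.12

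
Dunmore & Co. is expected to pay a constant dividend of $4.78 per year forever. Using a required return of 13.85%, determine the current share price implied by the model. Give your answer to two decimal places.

Zero-growth DDM (perpetuity): P₀ = D/r = 4.78 / 0.1385 = 34.5126

$34.51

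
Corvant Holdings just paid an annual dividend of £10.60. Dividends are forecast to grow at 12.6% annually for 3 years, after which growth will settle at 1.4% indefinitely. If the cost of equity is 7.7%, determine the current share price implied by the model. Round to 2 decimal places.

£229.75

Two-stage DDM. Project D₁…D_3 at 0.126, terminal growth 0.014, discount at r = 0.077.
D_1 = 11.9356
D_2 = 13.4395
D_3 = 15.1329
Terminal value at t=3: TV = D_4/(r−g) = 15.3447/(0.077−0.014) = 243.5670
P₀ = 11.9356/(1+0.077)^1 + 13.4395/(1+0.077)^2 + 15.1329/(1+0.077)^3 + 243.5670/(1+0.077)^3 = 229.7539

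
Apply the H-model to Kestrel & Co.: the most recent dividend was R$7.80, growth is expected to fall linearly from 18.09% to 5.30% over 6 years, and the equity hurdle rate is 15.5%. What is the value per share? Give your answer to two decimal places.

H-model: P₀ = D₀[(1+g_L) + H(g_S−g_L)]/(r−g_L), with H = 6/2 = 3.
P₀ = 7.80 × [(1+0.053) + 3×(0.1809−0.053)] / (0.155−0.053)
   = 7.80 × 1.4367 / 0.102 = 109.8653

R$109.87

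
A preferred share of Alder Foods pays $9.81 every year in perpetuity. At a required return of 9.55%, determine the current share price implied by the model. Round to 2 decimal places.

$102.72

Zero-growth DDM (perpetuity): P₀ = D/r = 9.81 / 0.0955 = 102.7225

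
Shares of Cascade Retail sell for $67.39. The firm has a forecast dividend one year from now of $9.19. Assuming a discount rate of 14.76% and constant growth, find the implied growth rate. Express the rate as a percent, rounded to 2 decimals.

1.12%

From P₀ = D₁/(r − g), the implied growth is g = r − D₁/P₀.
g = 0.1476 − 9.19/67.39 = 0.1476 − 0.13637 = 0.01123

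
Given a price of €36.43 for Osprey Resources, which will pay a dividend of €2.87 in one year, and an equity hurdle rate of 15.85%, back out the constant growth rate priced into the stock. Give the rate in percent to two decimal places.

7.97%

From P₀ = D₁/(r − g), the implied growth is g = r − D₁/P₀.
g = 0.1585 − 2.87/36.43 = 0.1585 − 0.07878 = 0.07972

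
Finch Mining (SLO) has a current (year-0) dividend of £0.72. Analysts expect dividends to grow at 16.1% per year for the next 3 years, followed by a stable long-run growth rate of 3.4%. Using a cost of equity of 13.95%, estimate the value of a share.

£9.71

Two-stage DDM. Project D₁…D_3 at 0.161, terminal growth 0.034, discount at r = 0.1395.
D_1 = 0.8359
D_2 = 0.9705
D_3 = 1.1268
Terminal value at t=3: TV = D_4/(r−g) = 1.1651/(0.1395−0.034) = 11.0433
P₀ = 0.8359/(1+0.1395)^1 + 0.9705/(1+0.1395)^2 + 1.1268/(1+0.1395)^3 + 11.0433/(1+0.1395)^3 = 9.7062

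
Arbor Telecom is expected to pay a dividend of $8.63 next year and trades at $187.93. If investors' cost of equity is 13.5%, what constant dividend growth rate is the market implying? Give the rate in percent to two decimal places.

8.91%

From P₀ = D₁/(r − g), the implied growth is g = r − D₁/P₀.
g = 0.135 − 8.63/187.93 = 0.135 − 0.04592 = 0.08908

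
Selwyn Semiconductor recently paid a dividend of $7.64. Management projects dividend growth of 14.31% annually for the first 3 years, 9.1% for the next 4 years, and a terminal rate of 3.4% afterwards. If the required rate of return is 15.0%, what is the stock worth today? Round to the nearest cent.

$103.18

Three-stage DDM. Project D₁…D_7; terminal Gordon value at t=7 with g = 0.034; discount at r = 0.15.
D_1 = 8.7333
D_2 = 9.9830
D_3 = 11.4116
D_4 = 12.4500
D_5 = 13.5830
D_6 = 14.8190
D_7 = 16.1676
TV_7 = 16.7173/(0.15−0.034) = 144.1145
P₀ = Σ Dₜ/(1+r)ᵗ + TV_7/(1+r)^7 = 103.1802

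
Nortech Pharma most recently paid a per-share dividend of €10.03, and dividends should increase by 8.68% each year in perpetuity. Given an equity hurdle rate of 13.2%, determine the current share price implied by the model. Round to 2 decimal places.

€241.16

Gordon growth model: P₀ = D₁/(r − g). D₁ = 10.03 × (1 + 0.0868) = 10.9006.
P₀ = 10.9006 / (0.132 − 0.0868) = 10.9006 / 0.0452 = 241.1638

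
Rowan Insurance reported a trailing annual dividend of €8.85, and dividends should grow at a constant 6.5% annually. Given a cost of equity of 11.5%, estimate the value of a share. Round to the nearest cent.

€188.50

Gordon growth model: P₀ = D₁/(r − g). D₁ = 8.85 × (1 + 0.065) = 9.4252.
P₀ = 9.4252 / (0.115 − 0.065) = 9.4252 / 0.05 = 188.5050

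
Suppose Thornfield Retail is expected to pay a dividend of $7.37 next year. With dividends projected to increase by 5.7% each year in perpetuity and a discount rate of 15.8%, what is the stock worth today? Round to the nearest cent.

$72.97

Gordon growth model: P₀ = D₁/(r − g), with D₁ = 7.37 given directly.
P₀ = 7.3700 / (0.158 − 0.057) = 7.3700 / 0.101 = 72.9703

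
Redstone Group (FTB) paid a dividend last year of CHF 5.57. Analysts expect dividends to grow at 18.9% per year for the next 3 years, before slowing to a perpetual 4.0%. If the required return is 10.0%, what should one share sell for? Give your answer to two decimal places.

Two-stage DDM. Project D₁…D_3 at 0.189, terminal growth 0.04, discount at r = 0.1.
D_1 = 6.6227
D_2 = 7.8744
D_3 = 9.3627
Terminal value at t=3: TV = D_4/(r−g) = 9.7372/(0.1−0.04) = 162.2867
P₀ = 6.6227/(1+0.1)^1 + 7.8744/(1+0.1)^2 + 9.3627/(1+0.1)^3 + 162.2867/(1+0.1)^3 = 141.4912

CHF 141.49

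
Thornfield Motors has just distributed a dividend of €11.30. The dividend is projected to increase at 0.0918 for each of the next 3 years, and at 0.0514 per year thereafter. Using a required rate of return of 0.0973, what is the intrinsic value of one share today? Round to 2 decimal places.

Two-stage DDM. Project D₁…D_3 at 0.0918, terminal growth 0.0514, discount at r = 0.0973.
D_1 = 12.3373
D_2 = 13.4699
D_3 = 14.7064
Terminal value at t=3: TV = D_4/(r−g) = 15.4624/(0.0973−0.0514) = 336.8705
P₀ = 12.3373/(1+0.0973)^1 + 13.4699/(1+0.0973)^2 + 14.7064/(1+0.0973)^3 + 336.8705/(1+0.0973)^3 = 288.5300

€288.53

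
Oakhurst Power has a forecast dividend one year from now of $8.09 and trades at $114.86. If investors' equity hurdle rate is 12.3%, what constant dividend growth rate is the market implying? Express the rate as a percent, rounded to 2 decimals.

5.26%

From P₀ = D₁/(r − g), the implied growth is g = r − D₁/P₀.
g = 0.123 − 8.09/114.86 = 0.123 − 0.07043 = 0.05257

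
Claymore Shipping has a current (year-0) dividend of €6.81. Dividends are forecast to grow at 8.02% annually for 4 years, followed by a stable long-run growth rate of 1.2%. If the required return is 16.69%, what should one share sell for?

€55.21

Two-stage DDM. Project D₁…D_4 at 0.0802, terminal growth 0.012, discount at r = 0.1669.
D_1 = 7.3562
D_2 = 7.9461
D_3 = 8.5834
D_4 = 9.2718
Terminal value at t=4: TV = D_5/(r−g) = 9.3831/(0.1669−0.012) = 60.5749
P₀ = 7.3562/(1+0.1669)^1 + 7.9461/(1+0.1669)^2 + 8.5834/(1+0.1669)^3 + 9.2718/(1+0.1669)^4 + 60.5749/(1+0.1669)^4 = 55.2131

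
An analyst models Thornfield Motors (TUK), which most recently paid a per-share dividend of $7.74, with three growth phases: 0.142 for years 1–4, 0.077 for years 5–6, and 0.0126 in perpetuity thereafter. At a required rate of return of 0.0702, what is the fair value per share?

Three-stage DDM. Project D₁…D_6; terminal Gordon value at t=6 with g = 0.0126; discount at r = 0.0702.
D_1 = 8.8391
D_2 = 10.0942
D_3 = 11.5276
D_4 = 13.1645
D_5 = 14.1782
D_6 = 15.2699
TV_6 = 15.4623/(0.0702−0.0126) = 268.4431
P₀ = Σ Dₜ/(1+r)ᵗ + TV_6/(1+r)^6 = 235.4505

$235.45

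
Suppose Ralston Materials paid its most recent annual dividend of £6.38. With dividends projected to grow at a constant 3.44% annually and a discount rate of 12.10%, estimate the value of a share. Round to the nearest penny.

Gordon growth model: P₀ = D₁/(r − g). D₁ = 6.38 × (1 + 0.0344) = 6.5995.
P₀ = 6.5995 / (0.121 − 0.0344) = 6.5995 / 0.0866 = 76.2064

£76.21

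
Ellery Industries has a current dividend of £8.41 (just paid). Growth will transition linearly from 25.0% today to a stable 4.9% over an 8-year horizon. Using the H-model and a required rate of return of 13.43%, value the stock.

H-model: P₀ = D₀[(1+g_L) + H(g_S−g_L)]/(r−g_L), with H = 8/2 = 4.
P₀ = 8.41 × [(1+0.049) + 4×(0.25−0.049)] / (0.1343−0.049)
   = 8.41 × 1.8530 / 0.0853 = 182.6932

£182.69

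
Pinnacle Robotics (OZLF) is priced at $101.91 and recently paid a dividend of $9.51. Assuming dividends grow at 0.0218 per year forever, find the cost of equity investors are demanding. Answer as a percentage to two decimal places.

Rearranging the constant-growth DDM: r = D₁/P₀ + g.
D₁ = 9.51 × (1 + 0.0218) = 9.7173.
r = 9.7173 / 101.91 + 0.0218 = 0.09535 + 0.0218 = 0.11715

11.72%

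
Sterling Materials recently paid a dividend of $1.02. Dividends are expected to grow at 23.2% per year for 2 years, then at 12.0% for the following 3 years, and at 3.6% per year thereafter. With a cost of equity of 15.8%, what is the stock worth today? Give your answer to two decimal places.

$14.35

Three-stage DDM. Project D₁…D_5; terminal Gordon value at t=5 with g = 0.036; discount at r = 0.158.
D_1 = 1.2566
D_2 = 1.5482
D_3 = 1.7340
D_4 = 1.9420
D_5 = 2.1751
TV_5 = 2.2534/(0.158−0.036) = 18.4704
P₀ = Σ Dₜ/(1+r)ᵗ + TV_5/(1+r)^5 = 14.3511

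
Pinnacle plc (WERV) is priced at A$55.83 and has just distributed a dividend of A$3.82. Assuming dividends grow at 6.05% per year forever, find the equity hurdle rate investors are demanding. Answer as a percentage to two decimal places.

13.31%

Rearranging the constant-growth DDM: r = D₁/P₀ + g.
D₁ = 3.82 × (1 + 0.0605) = 4.0511.
r = 4.0511 / 55.83 + 0.0605 = 0.07256 + 0.0605 = 0.13306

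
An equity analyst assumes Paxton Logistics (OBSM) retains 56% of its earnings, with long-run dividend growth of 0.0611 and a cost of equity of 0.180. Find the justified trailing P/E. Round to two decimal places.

3.93

Payout ratio b = 1 − 0.56 = 0.44.
Justified trailing P/E = b(1+g)/(r−g) = 0.44×(1+0.0611)/(0.18−0.0611) = 3.9267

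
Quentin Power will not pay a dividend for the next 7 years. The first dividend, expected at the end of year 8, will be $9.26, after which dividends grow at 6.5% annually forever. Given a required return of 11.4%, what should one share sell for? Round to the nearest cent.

Deferred-dividend DDM. At t=7 the remaining stream is a growing perpetuity with first payment D_8 = 9.26.
V_7 = D_8/(r−g) = 9.26/(0.114−0.065) = 188.9796
P₀ = V_7/(1+r)^7 = 188.9796/(1+0.114)^7 = 88.7603

$88.76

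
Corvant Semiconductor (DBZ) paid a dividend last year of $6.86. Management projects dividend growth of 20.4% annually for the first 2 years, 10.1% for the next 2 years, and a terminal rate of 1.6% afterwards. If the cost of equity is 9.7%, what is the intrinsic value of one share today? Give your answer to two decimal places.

Three-stage DDM. Project D₁…D_4; terminal Gordon value at t=4 with g = 0.016; discount at r = 0.097.
D_1 = 8.2594
D_2 = 9.9444
D_3 = 10.9487
D_4 = 12.0546
TV_4 = 12.2474/(0.097−0.016) = 151.2030
P₀ = Σ Dₜ/(1+r)ᵗ + TV_4/(1+r)^4 = 136.8181

$136.82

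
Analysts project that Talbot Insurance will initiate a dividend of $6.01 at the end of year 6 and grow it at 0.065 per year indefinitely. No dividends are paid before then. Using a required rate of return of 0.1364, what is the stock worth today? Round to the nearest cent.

$44.41

Deferred-dividend DDM. At t=5 the remaining stream is a growing perpetuity with first payment D_6 = 6.01.
V_5 = D_6/(r−g) = 6.01/(0.1364−0.065) = 84.1737
P₀ = V_5/(1+r)^5 = 84.1737/(1+0.1364)^5 = 44.4140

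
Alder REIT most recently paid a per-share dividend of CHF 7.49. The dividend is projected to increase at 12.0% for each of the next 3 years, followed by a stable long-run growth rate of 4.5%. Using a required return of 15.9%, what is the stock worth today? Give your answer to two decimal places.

Two-stage DDM. Project D₁…D_3 at 0.12, terminal growth 0.045, discount at r = 0.159.
D_1 = 8.3888
D_2 = 9.3955
D_3 = 10.5229
Terminal value at t=3: TV = D_4/(r−g) = 10.9964/(0.159−0.045) = 96.4600
P₀ = 8.3888/(1+0.159)^1 + 9.3955/(1+0.159)^2 + 10.5229/(1+0.159)^3 + 96.4600/(1+0.159)^3 = 82.9494

CHF 82.95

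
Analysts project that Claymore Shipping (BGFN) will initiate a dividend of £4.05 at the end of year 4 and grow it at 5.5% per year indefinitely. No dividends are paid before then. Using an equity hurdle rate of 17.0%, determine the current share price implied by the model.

£21.99

Deferred-dividend DDM. At t=3 the remaining stream is a growing perpetuity with first payment D_4 = 4.05.
V_3 = D_4/(r−g) = 4.05/(0.17−0.055) = 35.2174
P₀ = V_3/(1+r)^3 = 35.2174/(1+0.17)^3 = 21.9887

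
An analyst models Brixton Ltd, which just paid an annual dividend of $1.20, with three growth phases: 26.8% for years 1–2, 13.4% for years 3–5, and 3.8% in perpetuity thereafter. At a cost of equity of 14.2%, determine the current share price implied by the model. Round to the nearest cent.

Three-stage DDM. Project D₁…D_5; terminal Gordon value at t=5 with g = 0.038; discount at r = 0.142.
D_1 = 1.5216
D_2 = 1.9294
D_3 = 2.1879
D_4 = 2.4811
D_5 = 2.8136
TV_5 = 2.9205/(0.142−0.038) = 28.0817
P₀ = Σ Dₜ/(1+r)ᵗ + TV_5/(1+r)^5 = 21.6456

$21.65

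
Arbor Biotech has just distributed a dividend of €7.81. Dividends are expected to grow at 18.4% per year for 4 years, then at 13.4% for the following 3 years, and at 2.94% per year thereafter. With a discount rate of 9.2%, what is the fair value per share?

Three-stage DDM. Project D₁…D_7; terminal Gordon value at t=7 with g = 0.0294; discount at r = 0.092.
D_1 = 9.2470
D_2 = 10.9485
D_3 = 12.9630
D_4 = 15.3482
D_5 = 17.4049
D_6 = 19.7371
D_7 = 22.3819
TV_7 = 23.0399/(0.092−0.0294) = 368.0500
P₀ = Σ Dₜ/(1+r)ᵗ + TV_7/(1+r)^7 = 272.1030

€272.10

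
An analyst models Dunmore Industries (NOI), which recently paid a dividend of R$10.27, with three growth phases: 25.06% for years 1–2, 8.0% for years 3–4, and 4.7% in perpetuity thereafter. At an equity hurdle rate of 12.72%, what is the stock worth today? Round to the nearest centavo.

Three-stage DDM. Project D₁…D_4; terminal Gordon value at t=4 with g = 0.047; discount at r = 0.1272.
D_1 = 12.8437
D_2 = 16.0623
D_3 = 17.3473
D_4 = 18.7350
TV_4 = 19.6156/(0.1272−0.047) = 244.5835
P₀ = Σ Dₜ/(1+r)ᵗ + TV_4/(1+r)^4 = 199.2572

R$199.26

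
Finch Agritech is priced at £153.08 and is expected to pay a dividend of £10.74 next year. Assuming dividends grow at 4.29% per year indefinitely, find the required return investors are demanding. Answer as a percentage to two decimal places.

11.31%

Rearranging the constant-growth DDM: r = D₁/P₀ + g.
r = 10.7400 / 153.08 + 0.0429 = 0.07016 + 0.0429 = 0.11306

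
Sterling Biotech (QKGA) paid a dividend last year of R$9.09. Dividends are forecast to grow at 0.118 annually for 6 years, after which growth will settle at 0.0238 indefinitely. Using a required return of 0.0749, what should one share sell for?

Two-stage DDM. Project D₁…D_6 at 0.118, terminal growth 0.0238, discount at r = 0.0749.
D_1 = 10.1626
D_2 = 11.3618
D_3 = 12.7025
D_4 = 14.2014
D_5 = 15.8772
D_6 = 17.7507
Terminal value at t=6: TV = D_7/(r−g) = 18.1731/(0.0749−0.0238) = 355.6386
P₀ = 10.1626/(1+0.0749)^1 + 11.3618/(1+0.0749)^2 + 12.7025/(1+0.0749)^3 + 14.2014/(1+0.0749)^4 + 15.8772/(1+0.0749)^5 + 17.7507/(1+0.0749)^6 + 355.6386/(1+0.0749)^6 = 293.2954

R$293.30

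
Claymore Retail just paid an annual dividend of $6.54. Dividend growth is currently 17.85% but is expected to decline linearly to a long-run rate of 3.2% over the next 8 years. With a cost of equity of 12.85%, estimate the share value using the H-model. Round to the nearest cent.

H-model: P₀ = D₀[(1+g_L) + H(g_S−g_L)]/(r−g_L), with H = 8/2 = 4.
P₀ = 6.54 × [(1+0.032) + 4×(0.1785−0.032)] / (0.1285−0.032)
   = 6.54 × 1.6180 / 0.0965 = 109.6551

$109.66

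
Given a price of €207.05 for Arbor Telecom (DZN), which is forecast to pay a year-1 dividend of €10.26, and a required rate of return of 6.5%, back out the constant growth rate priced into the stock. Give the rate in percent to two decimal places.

1.54%

From P₀ = D₁/(r − g), the implied growth is g = r − D₁/P₀.
g = 0.065 − 10.26/207.05 = 0.065 − 0.04955 = 0.01545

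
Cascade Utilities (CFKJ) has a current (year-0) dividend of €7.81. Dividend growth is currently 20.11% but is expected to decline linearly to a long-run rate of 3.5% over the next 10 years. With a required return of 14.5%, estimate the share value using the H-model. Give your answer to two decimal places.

€132.45

H-model: P₀ = D₀[(1+g_L) + H(g_S−g_L)]/(r−g_L), with H = 10/2 = 5.
P₀ = 7.81 × [(1+0.035) + 5×(0.2011−0.035)] / (0.145−0.035)
   = 7.81 × 1.8655 / 0.11 = 132.4505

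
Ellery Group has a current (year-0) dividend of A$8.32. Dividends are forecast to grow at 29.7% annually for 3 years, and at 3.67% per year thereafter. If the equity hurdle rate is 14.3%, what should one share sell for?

A$150.87

Two-stage DDM. Project D₁…D_3 at 0.297, terminal growth 0.0367, discount at r = 0.143.
D_1 = 10.7910
D_2 = 13.9960
D_3 = 18.1528
Terminal value at t=3: TV = D_4/(r−g) = 18.8190/(0.143−0.0367) = 177.0366
P₀ = 10.7910/(1+0.143)^1 + 13.9960/(1+0.143)^2 + 18.1528/(1+0.143)^3 + 177.0366/(1+0.143)^3 = 150.8666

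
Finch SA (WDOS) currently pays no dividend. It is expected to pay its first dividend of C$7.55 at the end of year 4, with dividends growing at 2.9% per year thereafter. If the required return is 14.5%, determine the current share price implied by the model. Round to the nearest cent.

C$43.36

Deferred-dividend DDM. At t=3 the remaining stream is a growing perpetuity with first payment D_4 = 7.55.
V_3 = D_4/(r−g) = 7.55/(0.145−0.029) = 65.0862
P₀ = V_3/(1+r)^3 = 65.0862/(1+0.145)^3 = 43.3583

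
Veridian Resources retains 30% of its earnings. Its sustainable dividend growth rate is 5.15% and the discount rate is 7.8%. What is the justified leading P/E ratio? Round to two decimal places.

Payout ratio b = 1 − 0.30 = 0.70.
Justified leading P/E = b/(r−g) = 0.70/(0.078−0.0515) = 26.4151

26.42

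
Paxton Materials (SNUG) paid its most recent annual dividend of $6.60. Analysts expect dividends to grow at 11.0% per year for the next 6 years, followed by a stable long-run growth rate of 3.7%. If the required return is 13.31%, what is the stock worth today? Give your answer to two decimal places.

Two-stage DDM. Project D₁…D_6 at 0.11, terminal growth 0.037, discount at r = 0.1331.
D_1 = 7.3260
D_2 = 8.1319
D_3 = 9.0264
D_4 = 10.0193
D_5 = 11.1214
D_6 = 12.3447
Terminal value at t=6: TV = D_7/(r−g) = 12.8015/(0.1331−0.037) = 133.2101
P₀ = 7.3260/(1+0.1331)^1 + 8.1319/(1+0.1331)^2 + 9.0264/(1+0.1331)^3 + 10.0193/(1+0.1331)^4 + 11.1214/(1+0.1331)^5 + 12.3447/(1+0.1331)^6 + 133.2101/(1+0.1331)^6 = 99.8086

$99.81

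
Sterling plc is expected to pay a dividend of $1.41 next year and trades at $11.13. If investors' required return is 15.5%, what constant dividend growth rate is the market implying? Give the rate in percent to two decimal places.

2.83%

From P₀ = D₁/(r − g), the implied growth is g = r − D₁/P₀.
g = 0.155 − 1.41/11.13 = 0.155 − 0.12668 = 0.02832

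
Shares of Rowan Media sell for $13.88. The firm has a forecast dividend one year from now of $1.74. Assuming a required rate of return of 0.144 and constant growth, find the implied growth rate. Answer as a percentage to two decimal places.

1.86%

From P₀ = D₁/(r − g), the implied growth is g = r − D₁/P₀.
g = 0.144 − 1.74/13.88 = 0.144 − 0.12536 = 0.01864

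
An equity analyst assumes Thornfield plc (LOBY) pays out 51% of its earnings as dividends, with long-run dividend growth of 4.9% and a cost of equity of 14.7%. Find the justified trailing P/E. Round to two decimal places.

5.46

Justified trailing P/E = b(1+g)/(r−g) = 0.51×(1+0.049)/(0.147−0.049) = 5.4591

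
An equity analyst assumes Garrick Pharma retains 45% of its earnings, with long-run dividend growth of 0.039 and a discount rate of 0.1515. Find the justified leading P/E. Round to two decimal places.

4.89

Payout ratio b = 1 − 0.45 = 0.55.
Justified leading P/E = b/(r−g) = 0.55/(0.1515−0.039) = 4.8889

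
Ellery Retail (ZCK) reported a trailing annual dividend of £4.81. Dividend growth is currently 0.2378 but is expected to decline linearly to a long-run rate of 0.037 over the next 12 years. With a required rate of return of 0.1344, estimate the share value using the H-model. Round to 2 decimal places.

H-model: P₀ = D₀[(1+g_L) + H(g_S−g_L)]/(r−g_L), with H = 12/2 = 6.
P₀ = 4.81 × [(1+0.037) + 6×(0.2378−0.037)] / (0.1344−0.037)
   = 4.81 × 2.2418 / 0.0974 = 110.7090

£110.71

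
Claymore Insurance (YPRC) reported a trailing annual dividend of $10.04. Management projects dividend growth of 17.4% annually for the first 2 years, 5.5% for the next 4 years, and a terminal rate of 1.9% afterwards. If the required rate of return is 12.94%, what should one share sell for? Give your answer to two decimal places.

Three-stage DDM. Project D₁…D_6; terminal Gordon value at t=6 with g = 0.019; discount at r = 0.1294.
D_1 = 11.7870
D_2 = 13.8379
D_3 = 14.5990
D_4 = 15.4019
D_5 = 16.2490
D_6 = 17.1427
TV_6 = 17.4684/(0.1294−0.019) = 158.2286
P₀ = Σ Dₜ/(1+r)ᵗ + TV_6/(1+r)^6 = 134.2311

$134.23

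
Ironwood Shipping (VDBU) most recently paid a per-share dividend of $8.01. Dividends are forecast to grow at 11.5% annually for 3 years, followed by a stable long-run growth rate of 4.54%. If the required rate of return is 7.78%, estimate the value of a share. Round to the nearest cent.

$311.87

Two-stage DDM. Project D₁…D_3 at 0.115, terminal growth 0.0454, discount at r = 0.0778.
D_1 = 8.9311
D_2 = 9.9582
D_3 = 11.1034
Terminal value at t=3: TV = D_4/(r−g) = 11.6075/(0.0778−0.0454) = 358.2569
P₀ = 8.9311/(1+0.0778)^1 + 9.9582/(1+0.0778)^2 + 11.1034/(1+0.0778)^3 + 358.2569/(1+0.0778)^3 = 311.8683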